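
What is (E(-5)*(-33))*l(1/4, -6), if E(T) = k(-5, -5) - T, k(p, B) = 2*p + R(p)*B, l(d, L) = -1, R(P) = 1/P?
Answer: -132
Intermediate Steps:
k(p, B) = 2*p + B/p
E(T) = -9 - T (E(T) = (2*(-5) - 5/(-5)) - T = (-10 - 5*(-⅕)) - T = (-10 + 1) - T = -9 - T)
(E(-5)*(-33))*l(1/4, -6) = ((-9 - 1*(-5))*(-33))*(-1) = ((-9 + 5)*(-33))*(-1) = -4*(-33)*(-1) = 132*(-1) = -132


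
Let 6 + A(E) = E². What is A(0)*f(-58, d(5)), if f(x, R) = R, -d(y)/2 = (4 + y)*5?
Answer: 540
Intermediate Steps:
d(y) = -40 - 10*y (d(y) = -2*(4 + y)*5 = -2*(20 + 5*y) = -40 - 10*y)
A(E) = -6 + E²
A(0)*f(-58, d(5)) = (-6 + 0²)*(-40 - 10*5) = (-6 + 0)*(-40 - 50) = -6*(-90) = 540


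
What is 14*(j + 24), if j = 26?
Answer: 700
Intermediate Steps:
14*(j + 24) = 14*(26 + 24) = 14*50 = 700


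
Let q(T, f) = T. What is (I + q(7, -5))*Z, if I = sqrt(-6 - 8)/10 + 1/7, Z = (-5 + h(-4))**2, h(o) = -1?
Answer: 1800/7 + 18*I*sqrt(14)/5 ≈ 257.14 + 13.47*I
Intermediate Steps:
Z = 36 (Z = (-5 - 1)**2 = (-6)**2 = 36)
I = 1/7 + I*sqrt(14)/10 (I = sqrt(-14)*(1/10) + 1*(1/7) = (I*sqrt(14))*(1/10) + 1/7 = I*sqrt(14)/10 + 1/7 = 1/7 + I*sqrt(14)/10 ≈ 0.14286 + 0.37417*I)
(I + q(7, -5))*Z = ((1/7 + I*sqrt(14)/10) + 7)*36 = (50/7 + I*sqrt(14)/10)*36 = 1800/7 + 18*I*sqrt(14)/5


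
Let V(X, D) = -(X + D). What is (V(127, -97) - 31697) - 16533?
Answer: -48260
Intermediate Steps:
V(X, D) = -D - X (V(X, D) = -(D + X) = -D - X)
(V(127, -97) - 31697) - 16533 = ((-1*(-97) - 1*127) - 31697) - 16533 = ((97 - 127) - 31697) - 16533 = (-30 - 31697) - 16533 = -31727 - 16533 = -48260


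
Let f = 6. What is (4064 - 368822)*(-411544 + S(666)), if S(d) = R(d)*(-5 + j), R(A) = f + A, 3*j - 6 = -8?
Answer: 151502964816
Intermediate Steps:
j = -2/3 (j = 2 + (1/3)*(-8) = 2 - 8/3 = -2/3 ≈ -0.66667)
R(A) = 6 + A
S(d) = -34 - 17*d/3 (S(d) = (6 + d)*(-5 - 2/3) = (6 + d)*(-17/3) = -34 - 17*d/3)
(4064 - 368822)*(-411544 + S(666)) = (4064 - 368822)*(-411544 + (-34 - 17/3*666)) = -364758*(-411544 + (-34 - 3774)) = -364758*(-411544 - 3808) = -364758*(-415352) = 151502964816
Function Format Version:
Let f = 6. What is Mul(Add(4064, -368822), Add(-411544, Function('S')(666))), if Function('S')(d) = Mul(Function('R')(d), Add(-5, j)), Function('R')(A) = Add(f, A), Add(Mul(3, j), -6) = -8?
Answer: 151502964816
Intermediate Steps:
j = Rational(-2, 3) (j = Add(2, Mul(Rational(1, 3), -8)) = Add(2, Rational(-8, 3)) = Rational(-2, 3) ≈ -0.66667)
Function('R')(A) = Add(6, A)
Function('S')(d) = Add(-34, Mul(Rational(-17, 3), d)) (Function('S')(d) = Mul(Add(6, d), Add(-5, Rational(-2, 3))) = Mul(Add(6, d), Rational(-17, 3)) = Add(-34, Mul(Rational(-17, 3), d)))
Mul(Add(4064, -368822), Add(-411544, Function('S')(666))) = Mul(Add(4064, -368822), Add(-411544, Add(-34, Mul(Rational(-17, 3), 666)))) = Mul(-364758, Add(-411544, Add(-34, -3774))) = Mul(-364758, Add(-411544, -3808)) = Mul(-364758, -415352) = 151502964816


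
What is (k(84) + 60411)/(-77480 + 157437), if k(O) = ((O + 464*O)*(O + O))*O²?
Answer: 46302096891/79957 ≈ 5.7909e+5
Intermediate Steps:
k(O) = 930*O⁴ (k(O) = ((465*O)*(2*O))*O² = (930*O²)*O² = 930*O⁴)
(k(84) + 60411)/(-77480 + 157437) = (930*84⁴ + 60411)/(-77480 + 157437) = (930*49787136 + 60411)/79957 = (46302036480 + 60411)*(1/79957) = 46302096891*(1/79957) = 46302096891/79957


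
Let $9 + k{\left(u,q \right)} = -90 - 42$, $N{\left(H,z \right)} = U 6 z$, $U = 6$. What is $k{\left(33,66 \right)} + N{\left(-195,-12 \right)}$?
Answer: $-573$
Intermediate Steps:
$N{\left(H,z \right)} = 36 z$ ($N{\left(H,z \right)} = 6 \cdot 6 z = 36 z$)
$k{\left(u,q \right)} = -141$ ($k{\left(u,q \right)} = -9 - 132 = -141$)
$k{\left(33,66 \right)} + N{\left(-195,-12 \right)} = -141 + 36 \left(-12\right) = -141 - 432 = -573$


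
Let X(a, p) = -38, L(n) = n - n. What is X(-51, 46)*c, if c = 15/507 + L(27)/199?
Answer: -190/169 ≈ -1.1243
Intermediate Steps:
L(n) = 0
c = 5/169 (c = 15/507 + 0/199 = 15*(1/507) + 0*(1/199) = 5/169 + 0 = 5/169 ≈ 0.029586)
X(-51, 46)*c = -38*5/169 = -190/169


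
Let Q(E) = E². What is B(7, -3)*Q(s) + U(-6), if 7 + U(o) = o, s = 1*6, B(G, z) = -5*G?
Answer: -1273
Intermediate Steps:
s = 6
U(o) = -7 + o
B(7, -3)*Q(s) + U(-6) = -5*7*6² + (-7 - 6) = -35*36 - 13 = -1260 - 13 = -1273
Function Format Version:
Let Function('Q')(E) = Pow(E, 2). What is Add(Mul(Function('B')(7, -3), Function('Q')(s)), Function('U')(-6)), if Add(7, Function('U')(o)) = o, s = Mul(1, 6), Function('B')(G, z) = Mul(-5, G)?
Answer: -1273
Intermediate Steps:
s = 6
Function('U')(o) = Add(-7, o)
Add(Mul(Function('B')(7, -3), Function('Q')(s)), Function('U')(-6)) = Add(Mul(Mul(-5, 7), Pow(6, 2)), Add(-7, -6)) = Add(Mul(-35, 36), -13) = Add(-1260, -13) = -1273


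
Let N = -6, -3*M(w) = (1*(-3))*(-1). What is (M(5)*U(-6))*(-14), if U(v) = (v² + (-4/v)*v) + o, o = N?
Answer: 364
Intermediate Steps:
M(w) = -1 (M(w) = -1*(-3)*(-1)/3 = -(-1)*(-1) = -⅓*3 = -1)
o = -6
U(v) = -10 + v² (U(v) = (v² + (-4/v)*v) - 6 = (v² - 4) - 6 = (-4 + v²) - 6 = -10 + v²)
(M(5)*U(-6))*(-14) = -(-10 + (-6)²)*(-14) = -(-10 + 36)*(-14) = -1*26*(-14) = -26*(-14) = 364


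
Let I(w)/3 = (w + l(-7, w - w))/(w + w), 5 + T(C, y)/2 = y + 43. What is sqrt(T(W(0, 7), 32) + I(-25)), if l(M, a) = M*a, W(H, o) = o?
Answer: sqrt(566)/2 ≈ 11.895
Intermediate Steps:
T(C, y) = 76 + 2*y (T(C, y) = -10 + 2*(y + 43) = -10 + 2*(43 + y) = -10 + (86 + 2*y) = 76 + 2*y)
I(w) = 3/2 (I(w) = 3*((w - 7*(w - w))/(w + w)) = 3*((w - 7*0)/((2*w))) = 3*((w + 0)*(1/(2*w))) = 3*(w*(1/(2*w))) = 3*(1/2) = 3/2)
sqrt(T(W(0, 7), 32) + I(-25)) = sqrt((76 + 2*32) + 3/2) = sqrt((76 + 64) + 3/2) = sqrt(140 + 3/2) = sqrt(283/2) = sqrt(566)/2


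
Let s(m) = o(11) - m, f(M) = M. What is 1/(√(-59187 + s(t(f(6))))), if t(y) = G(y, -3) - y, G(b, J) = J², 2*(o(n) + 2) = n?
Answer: -I*√236746/118373 ≈ -0.0041104*I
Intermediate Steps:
o(n) = -2 + n/2
t(y) = 9 - y (t(y) = (-3)² - y = 9 - y)
s(m) = 7/2 - m (s(m) = (-2 + (½)*11) - m = (-2 + 11/2) - m = 7/2 - m)
1/(√(-59187 + s(t(f(6))))) = 1/(√(-59187 + (7/2 - (9 - 1*6)))) = 1/(√(-59187 + (7/2 - (9 - 6)))) = 1/(√(-59187 + (7/2 - 1*3))) = 1/(√(-59187 + (7/2 - 3))) = 1/(√(-59187 + ½)) = 1/(√(-118373/2)) = 1/(I*√236746/2) = -I*√236746/118373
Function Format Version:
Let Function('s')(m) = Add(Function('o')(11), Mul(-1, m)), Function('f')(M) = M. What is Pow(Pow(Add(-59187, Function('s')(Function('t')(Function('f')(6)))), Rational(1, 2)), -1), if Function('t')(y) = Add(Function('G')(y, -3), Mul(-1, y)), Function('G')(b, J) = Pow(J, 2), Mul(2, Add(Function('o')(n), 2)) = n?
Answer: Mul(Rational(-1, 118373), I, Pow(236746, Rational(1, 2))) ≈ Mul(-0.0041104, I)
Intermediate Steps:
Function('o')(n) = Add(-2, Mul(Rational(1, 2), n))
Function('t')(y) = Add(9, Mul(-1, y)) (Function('t')(y) = Add(Pow(-3, 2), Mul(-1, y)) = Add(9, Mul(-1, y)))
Function('s')(m) = Add(Rational(7, 2), Mul(-1, m)) (Function('s')(m) = Add(Add(-2, Mul(Rational(1, 2), 11)), Mul(-1, m)) = Add(Add(-2, Rational(11, 2)), Mul(-1, m)) = Add(Rational(7, 2), Mul(-1, m)))
Pow(Pow(Add(-59187, Function('s')(Function('t')(Function('f')(6)))), Rational(1, 2)), -1) = Pow(Pow(Add(-59187, Add(Rational(7, 2), Mul(-1, Add(9, Mul(-1, 6))))), Rational(1, 2)), -1) = Pow(Pow(Add(-59187, Add(Rational(7, 2), Mul(-1, Add(9, -6)))), Rational(1, 2)), -1) = Pow(Pow(Add(-59187, Add(Rational(7, 2), Mul(-1, 3))), Rational(1, 2)), -1) = Pow(Pow(Add(-59187, Add(Rational(7, 2), -3)), Rational(1, 2)), -1) = Pow(Pow(Add(-59187, Rational(1, 2)), Rational(1, 2)), -1) = Pow(Pow(Rational(-118373, 2), Rational(1, 2)), -1) = Pow(Mul(Rational(1, 2), I, Pow(236746, Rational(1, 2))), -1) = Mul(Rational(-1, 118373), I, Pow(236746, Rational(1, 2)))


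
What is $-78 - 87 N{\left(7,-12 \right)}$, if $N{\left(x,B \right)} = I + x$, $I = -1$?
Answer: $-600$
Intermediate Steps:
$N{\left(x,B \right)} = -1 + x$
$-78 - 87 N{\left(7,-12 \right)} = -78 - 87 \left(-1 + 7\right) = -78 - 522 = -600$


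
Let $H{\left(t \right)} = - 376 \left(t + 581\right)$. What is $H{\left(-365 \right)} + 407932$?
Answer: $326716$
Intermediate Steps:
$H{\left(t \right)} = -218456 - 376 t$ ($H{\left(t \right)} = - 376 \left(581 + t\right) = -218456 - 376 t$)
$H{\left(-365 \right)} + 407932 = \left(-218456 - -137240\right) + 407932 = \left(-218456 + 137240\right) + 407932 = -81216 + 407932 = 326716$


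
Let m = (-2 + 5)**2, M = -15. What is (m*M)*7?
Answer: -945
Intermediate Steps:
m = 9 (m = 3**2 = 9)
(m*M)*7 = (9*(-15))*7 = -135*7 = -945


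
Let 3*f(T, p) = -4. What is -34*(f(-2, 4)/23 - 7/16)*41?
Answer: 381259/552 ≈ 690.69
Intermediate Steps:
f(T, p) = -4/3 (f(T, p) = (⅓)*(-4) = -4/3)
-34*(f(-2, 4)/23 - 7/16)*41 = -34*(-4/3/23 - 7/16)*41 = -34*(-4/3*1/23 - 7*1/16)*41 = -34*(-4/69 - 7/16)*41 = -34*(-547/1104)*41 = (9299/552)*41 = 381259/552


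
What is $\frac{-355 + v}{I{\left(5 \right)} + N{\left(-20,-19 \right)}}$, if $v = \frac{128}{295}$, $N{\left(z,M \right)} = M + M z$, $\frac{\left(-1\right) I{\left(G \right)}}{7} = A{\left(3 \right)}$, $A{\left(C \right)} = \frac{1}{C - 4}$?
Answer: $- \frac{104597}{108560} \approx -0.9635$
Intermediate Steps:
$A{\left(C \right)} = \frac{1}{-4 + C}$
$I{\left(G \right)} = 7$ ($I{\left(G \right)} = - \frac{7}{-4 + 3} = - \frac{7}{-1} = \left(-7\right) \left(-1\right) = 7$)
$v = \frac{128}{295}$ ($v = 128 \cdot \frac{1}{295} = \frac{128}{295} \approx 0.4339$)
$\frac{-355 + v}{I{\left(5 \right)} + N{\left(-20,-19 \right)}} = \frac{-355 + \frac{128}{295}}{7 - 19 \left(1 - 20\right)} = - \frac{104597}{295 \left(7 - -361\right)} = - \frac{104597}{295 \left(7 + 361\right)} = - \frac{104597}{295 \cdot 368} = \left(- \frac{104597}{295}\right) \frac{1}{368} = - \frac{104597}{108560}$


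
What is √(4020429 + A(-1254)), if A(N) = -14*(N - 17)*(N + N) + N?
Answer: I*√40608177 ≈ 6372.5*I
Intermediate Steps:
A(N) = N - 28*N*(-17 + N) (A(N) = -14*(-17 + N)*2*N + N = -28*N*(-17 + N) + N = N - 28*N*(-17 + N))
√(4020429 + A(-1254)) = √(4020429 - 1254*(477 - 28*(-1254))) = √(4020429 - 1254*(477 + 35112)) = √(4020429 - 1254*35589) = √(4020429 - 44628606) = √(-40608177) = I*√40608177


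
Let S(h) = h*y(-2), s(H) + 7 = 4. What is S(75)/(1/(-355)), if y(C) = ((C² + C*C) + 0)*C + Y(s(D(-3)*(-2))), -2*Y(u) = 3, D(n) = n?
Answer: 931875/2 ≈ 4.6594e+5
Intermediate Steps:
s(H) = -3 (s(H) = -7 + 4 = -3)
Y(u) = -3/2 (Y(u) = -½*3 = -3/2)
y(C) = -3/2 + 2*C³ (y(C) = ((C² + C*C) + 0)*C - 3/2 = ((C² + C²) + 0)*C - 3/2 = (2*C² + 0)*C - 3/2 = (2*C²)*C - 3/2 = 2*C³ - 3/2 = -3/2 + 2*C³)
S(h) = -35*h/2 (S(h) = h*(-3/2 + 2*(-2)³) = h*(-3/2 + 2*(-8)) = h*(-3/2 - 16) = h*(-35/2) = -35*h/2)
S(75)/(1/(-355)) = (-35/2*75)/(1/(-355)) = -2625/(2*(-1/355)) = -2625/2*(-355) = 931875/2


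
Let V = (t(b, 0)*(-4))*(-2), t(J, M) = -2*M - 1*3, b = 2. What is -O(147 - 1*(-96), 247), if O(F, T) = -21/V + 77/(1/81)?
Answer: -49903/8 ≈ -6237.9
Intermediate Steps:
t(J, M) = -3 - 2*M (t(J, M) = -2*M - 3 = -3 - 2*M)
V = -24 (V = ((-3 - 2*0)*(-4))*(-2) = ((-3 + 0)*(-4))*(-2) = -3*(-4)*(-2) = 12*(-2) = -24)
O(F, T) = 49903/8 (O(F, T) = -21/(-24) + 77/(1/81) = -21*(-1/24) + 77/(1/81) = 7/8 + 77*81 = 7/8 + 6237 = 49903/8)
-O(147 - 1*(-96), 247) = -1*49903/8 = -49903/8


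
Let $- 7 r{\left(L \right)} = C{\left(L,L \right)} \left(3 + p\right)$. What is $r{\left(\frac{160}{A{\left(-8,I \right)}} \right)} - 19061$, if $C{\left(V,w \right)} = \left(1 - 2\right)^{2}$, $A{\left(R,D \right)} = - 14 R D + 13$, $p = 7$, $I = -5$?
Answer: $- \frac{133437}{7} \approx -19062.0$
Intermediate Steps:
$A{\left(R,D \right)} = 13 - 14 D R$ ($A{\left(R,D \right)} = - 14 D R + 13 = 13 - 14 D R$)
$C{\left(V,w \right)} = 1$ ($C{\left(V,w \right)} = \left(-1\right)^{2} = 1$)
$r{\left(L \right)} = - \frac{10}{7}$ ($r{\left(L \right)} = - \frac{1 \left(3 + 7\right)}{7} = - \frac{1 \cdot 10}{7} = \left(- \frac{1}{7}\right) 10 = - \frac{10}{7}$)
$r{\left(\frac{160}{A{\left(-8,I \right)}} \right)} - 19061 = - \frac{10}{7} - 19061 = - \frac{133437}{7}$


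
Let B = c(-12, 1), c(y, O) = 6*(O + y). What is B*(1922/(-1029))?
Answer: 42284/343 ≈ 123.28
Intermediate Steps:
c(y, O) = 6*O + 6*y
B = -66 (B = 6*1 + 6*(-12) = 6 - 72 = -66)
B*(1922/(-1029)) = -126852/(-1029) = -126852*(-1)/1029 = -66*(-1922/1029) = 42284/343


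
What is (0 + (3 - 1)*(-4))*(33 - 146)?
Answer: 904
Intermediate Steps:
(0 + (3 - 1)*(-4))*(33 - 146) = (0 + 2*(-4))*(-113) = (0 - 8)*(-113) = -8*(-113) = 904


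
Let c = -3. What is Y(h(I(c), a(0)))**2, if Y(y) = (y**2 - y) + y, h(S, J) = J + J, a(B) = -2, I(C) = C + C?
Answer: 256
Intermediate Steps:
I(C) = 2*C
h(S, J) = 2*J
Y(y) = y**2
Y(h(I(c), a(0)))**2 = ((2*(-2))**2)**2 = ((-4)**2)**2 = 16**2 = 256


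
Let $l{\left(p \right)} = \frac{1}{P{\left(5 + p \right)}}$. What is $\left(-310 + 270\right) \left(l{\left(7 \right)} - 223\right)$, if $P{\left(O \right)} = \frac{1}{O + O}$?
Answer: $7960$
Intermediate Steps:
$P{\left(O \right)} = \frac{1}{2 O}$
$l{\left(p \right)} = 10 + 2 p$ ($l{\left(p \right)} = \frac{1}{\frac{1}{2} \frac{1}{5 + p}} = 10 + 2 p$)
$\left(-310 + 270\right) \left(l{\left(7 \right)} - 223\right) = \left(-310 + 270\right) \left(\left(10 + 2 \cdot 7\right) - 223\right) = - 40 \left(\left(10 + 14\right) - 223\right) = - 40 \left(24 - 223\right) = \left(-40\right) \left(-199\right) = 7960$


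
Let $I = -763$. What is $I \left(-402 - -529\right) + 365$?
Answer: $-96536$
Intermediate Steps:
$I \left(-402 - -529\right) + 365 = - 763 \left(-402 - -529\right) + 365 = - 763 \left(-402 + 529\right) + 365 = \left(-763\right) 127 + 365 = -96901 + 365 = -96536$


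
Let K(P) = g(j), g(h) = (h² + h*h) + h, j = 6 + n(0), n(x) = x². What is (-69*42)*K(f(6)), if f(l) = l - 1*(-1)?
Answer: -226044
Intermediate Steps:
j = 6 (j = 6 + 0² = 6 + 0 = 6)
f(l) = 1 + l (f(l) = l + 1 = 1 + l)
g(h) = h + 2*h² (g(h) = (h² + h²) + h = 2*h² + h = h + 2*h²)
K(P) = 78 (K(P) = 6*(1 + 2*6) = 6*(1 + 12) = 6*13 = 78)
(-69*42)*K(f(6)) = -69*42*78 = -2898*78 = -226044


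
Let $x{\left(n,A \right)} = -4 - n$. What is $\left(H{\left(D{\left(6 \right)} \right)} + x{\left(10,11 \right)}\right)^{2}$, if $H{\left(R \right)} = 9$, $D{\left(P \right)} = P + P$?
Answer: $25$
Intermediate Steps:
$D{\left(P \right)} = 2 P$
$\left(H{\left(D{\left(6 \right)} \right)} + x{\left(10,11 \right)}\right)^{2} = \left(9 - 14\right)^{2} = \left(-5\right)^{2} = 25$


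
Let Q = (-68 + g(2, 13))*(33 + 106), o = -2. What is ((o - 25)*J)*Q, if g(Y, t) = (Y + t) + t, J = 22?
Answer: 3302640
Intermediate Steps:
g(Y, t) = Y + 2*t
Q = -5560 (Q = (-68 + (2 + 2*13))*(33 + 106) = (-68 + (2 + 26))*139 = (-68 + 28)*139 = -40*139 = -5560)
((o - 25)*J)*Q = ((-2 - 25)*22)*(-5560) = -27*22*(-5560) = -594*(-5560) = 3302640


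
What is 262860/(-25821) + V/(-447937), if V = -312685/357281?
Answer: -14022647722723345/1377458937609279 ≈ -10.180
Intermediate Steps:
V = -312685/357281 (V = -312685*1/357281 = -312685/357281 ≈ -0.87518)
262860/(-25821) + V/(-447937) = 262860/(-25821) - 312685/357281/(-447937) = 262860*(-1/25821) - 312685/357281*(-1/447937) = -87620/8607 + 312685/160039379297 = -14022647722723345/1377458937609279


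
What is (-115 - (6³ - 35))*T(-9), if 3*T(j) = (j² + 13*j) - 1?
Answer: 10952/3 ≈ 3650.7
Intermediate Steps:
T(j) = -⅓ + j²/3 + 13*j/3 (T(j) = ((j² + 13*j) - 1)/3 = (-1 + j² + 13*j)/3 = -⅓ + j²/3 + 13*j/3)
(-115 - (6³ - 35))*T(-9) = (-115 - (6³ - 35))*(-⅓ + (⅓)*(-9)² + (13/3)*(-9)) = (-115 - (216 - 35))*(-⅓ + (⅓)*81 - 39) = (-115 - 1*181)*(-⅓ + 27 - 39) = (-115 - 181)*(-37/3) = -296*(-37/3) = 10952/3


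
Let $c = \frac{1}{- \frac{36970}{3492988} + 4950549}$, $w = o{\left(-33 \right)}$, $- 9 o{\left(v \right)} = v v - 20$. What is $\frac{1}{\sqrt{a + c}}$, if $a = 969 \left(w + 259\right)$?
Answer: $\frac{\sqrt{22854096754555940389033008613491}}{1762188416305746914} \approx 0.0027129$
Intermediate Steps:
$o{\left(v \right)} = \frac{20}{9} - \frac{v^{2}}{9}$ ($o{\left(v \right)} = - \frac{v v - 20}{9} = - \frac{v^{2} - 20}{9} = - \frac{-20 + v^{2}}{9} = \frac{20}{9} - \frac{v^{2}}{9}$)
$w = - \frac{1069}{9}$ ($w = \frac{20}{9} - \frac{\left(-33\right)^{2}}{9} = \frac{20}{9} - 121 = - \frac{1069}{9} \approx -118.78$)
$a = \frac{407626}{3}$ ($a = 969 \left(- \frac{1069}{9} + 259\right) = 969 \cdot \frac{1262}{9} = \frac{407626}{3} \approx 1.3588 \cdot 10^{5}$)
$c = \frac{1746494}{8646104106721}$ ($c = \frac{1}{\left(-36970\right) \frac{1}{3492988} + 4950549} = \frac{1}{- \frac{18485}{1746494} + 4950549} = \frac{1}{\frac{8646104106721}{1746494}} = \frac{1746494}{8646104106721} \approx 2.02 \cdot 10^{-7}$)
$\frac{1}{\sqrt{a + c}} = \frac{1}{\sqrt{\frac{407626}{3} + \frac{1746494}{8646104106721}}} = \frac{1}{\sqrt{\frac{3524376832611493828}{25938312320163}}} = \frac{1}{\frac{2}{25938312320163} \sqrt{22854096754555940389033008613491}} = \frac{\sqrt{22854096754555940389033008613491}}{1762188416305746914}$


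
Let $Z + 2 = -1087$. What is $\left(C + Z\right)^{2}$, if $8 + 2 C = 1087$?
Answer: $\frac{1207801}{4} \approx 3.0195 \cdot 10^{5}$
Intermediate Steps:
$Z = -1089$ ($Z = -2 - 1087 = -1089$)
$C = \frac{1079}{2}$ ($C = -4 + \frac{1}{2} \cdot 1087 = -4 + \frac{1087}{2} = \frac{1079}{2} \approx 539.5$)
$\left(C + Z\right)^{2} = \left(\frac{1079}{2} - 1089\right)^{2} = \left(- \frac{1099}{2}\right)^{2} = \frac{1207801}{4}$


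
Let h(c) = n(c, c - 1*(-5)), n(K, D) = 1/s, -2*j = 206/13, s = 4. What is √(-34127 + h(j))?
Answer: I*√136507/2 ≈ 184.73*I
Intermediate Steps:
j = -103/13 ≈ -7.9231
n(K, D) = ¼ (n(K, D) = 1/4 = ¼)
h(c) = ¼
√(-34127 + h(j)) = √(-34127 + ¼) = √(-136507/4) = I*√136507/2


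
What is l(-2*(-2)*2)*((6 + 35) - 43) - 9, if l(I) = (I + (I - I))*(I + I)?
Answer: -265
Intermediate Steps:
l(I) = 2*I² (l(I) = (I + 0)*(2*I) = I*(2*I) = 2*I²)
l(-2*(-2)*2)*((6 + 35) - 43) - 9 = (2*(-2*(-2)*2)²)*((6 + 35) - 43) - 9 = (2*(4*2)²)*(41 - 43) - 9 = (2*8²)*(-2) - 9 = (2*64)*(-2) - 9 = 128*(-2) - 9 = -256 - 9 = -265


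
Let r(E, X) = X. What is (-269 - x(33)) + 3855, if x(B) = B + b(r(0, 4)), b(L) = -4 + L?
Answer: 3553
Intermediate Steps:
x(B) = B (x(B) = B + (-4 + 4) = B + 0 = B)
(-269 - x(33)) + 3855 = (-269 - 1*33) + 3855 = (-269 - 33) + 3855 = -302 + 3855 = 3553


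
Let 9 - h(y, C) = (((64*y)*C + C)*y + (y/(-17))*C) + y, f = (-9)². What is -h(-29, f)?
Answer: 74077418/17 ≈ 4.3575e+6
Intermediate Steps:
f = 81
h(y, C) = 9 - y - y*(C + 64*C*y) + C*y/17 (h(y, C) = 9 - ((((64*y)*C + C)*y + (y/(-17))*C) + y) = 9 - (((64*C*y + C)*y + (y*(-1/17))*C) + y) = 9 - (((C + 64*C*y)*y + (-y/17)*C) + y) = 9 - ((y*(C + 64*C*y) - C*y/17) + y) = 9 - (y + y*(C + 64*C*y) - C*y/17) = 9 + (-y - y*(C + 64*C*y) + C*y/17) = 9 - y - y*(C + 64*C*y) + C*y/17)
-h(-29, f) = -(9 - 1*(-29) - 64*81*(-29)² - 16/17*81*(-29)) = -(9 + 29 - 64*81*841 + 37584/17) = -(9 + 29 - 4359744 + 37584/17) = -1*(-74077418/17) = 74077418/17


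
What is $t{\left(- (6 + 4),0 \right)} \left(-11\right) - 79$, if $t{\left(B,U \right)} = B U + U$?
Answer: $-79$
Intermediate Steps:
$t{\left(B,U \right)} = U + B U$
$t{\left(- (6 + 4),0 \right)} \left(-11\right) - 79 = 0 \left(1 - \left(6 + 4\right)\right) \left(-11\right) - 79 = 0 \left(1 - 10\right) \left(-11\right) - 79 = 0 \left(-9\right) \left(-11\right) - 79 = 0 \left(-11\right) - 79 = 0 - 79 = -79$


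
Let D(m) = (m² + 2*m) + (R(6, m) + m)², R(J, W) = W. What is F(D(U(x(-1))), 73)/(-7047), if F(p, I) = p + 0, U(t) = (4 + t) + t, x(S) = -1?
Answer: -8/2349 ≈ -0.0034057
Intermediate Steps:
U(t) = 4 + 2*t
D(m) = 2*m + 5*m² (D(m) = (m² + 2*m) + (m + m)² = (m² + 2*m) + (2*m)² = (m² + 2*m) + 4*m² = 2*m + 5*m²)
F(p, I) = p
F(D(U(x(-1))), 73)/(-7047) = ((4 + 2*(-1))*(2 + 5*(4 + 2*(-1))))/(-7047) = ((4 - 2)*(2 + 5*(4 - 2)))*(-1/7047) = (2*(2 + 5*2))*(-1/7047) = (2*(2 + 10))*(-1/7047) = (2*12)*(-1/7047) = 24*(-1/7047) = -8/2349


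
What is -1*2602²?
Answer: -6770404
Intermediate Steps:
-1*2602² = -1*6770404 = -6770404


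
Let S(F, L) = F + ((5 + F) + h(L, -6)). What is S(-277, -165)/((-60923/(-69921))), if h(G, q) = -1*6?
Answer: -38806155/60923 ≈ -636.97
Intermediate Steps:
h(G, q) = -6
S(F, L) = -1 + 2*F (S(F, L) = F + ((5 + F) - 6) = F + (-1 + F) = -1 + 2*F)
S(-277, -165)/((-60923/(-69921))) = (-1 + 2*(-277))/((-60923/(-69921))) = (-1 - 554)/((-60923*(-1/69921))) = -555/60923/69921 = -555*69921/60923 = -38806155/60923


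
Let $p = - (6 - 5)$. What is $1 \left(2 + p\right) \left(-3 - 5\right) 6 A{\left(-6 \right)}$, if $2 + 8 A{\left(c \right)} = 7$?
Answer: $-30$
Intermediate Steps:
$p = -1$ ($p = \left(-1\right) 1 = -1$)
$A{\left(c \right)} = \frac{5}{8}$ ($A{\left(c \right)} = - \frac{1}{4} + \frac{1}{8} \cdot 7 = - \frac{1}{4} + \frac{7}{8} = \frac{5}{8}$)
$1 \left(2 + p\right) \left(-3 - 5\right) 6 A{\left(-6 \right)} = 1 \left(2 - 1\right) \left(-3 - 5\right) 6 \cdot \frac{5}{8} = 1 \cdot 1 \left(-8\right) 6 \cdot \frac{5}{8} = 1 \left(-8\right) 6 \cdot \frac{5}{8} = \left(-8\right) 6 \cdot \frac{5}{8} = \left(-48\right) \frac{5}{8} = -30$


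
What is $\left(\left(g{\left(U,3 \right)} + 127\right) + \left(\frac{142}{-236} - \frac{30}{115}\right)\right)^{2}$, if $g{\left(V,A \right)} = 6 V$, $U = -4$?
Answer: $\frac{76840394401}{7365796} \approx 10432.0$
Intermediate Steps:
$\left(\left(g{\left(U,3 \right)} + 127\right) + \left(\frac{142}{-236} - \frac{30}{115}\right)\right)^{2} = \left(\left(6 \left(-4\right) + 127\right) + \left(\frac{142}{-236} - \frac{30}{115}\right)\right)^{2} = \left(\left(-24 + 127\right) + \left(142 \left(- \frac{1}{236}\right) - \frac{6}{23}\right)\right)^{2} = \left(103 - \frac{2341}{2714}\right)^{2} = \left(\frac{277201}{2714}\right)^{2} = \frac{76840394401}{7365796}$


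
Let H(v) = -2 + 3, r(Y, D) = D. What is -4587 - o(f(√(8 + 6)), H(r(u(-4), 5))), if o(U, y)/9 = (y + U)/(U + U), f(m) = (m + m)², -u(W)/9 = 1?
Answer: -514257/112 ≈ -4591.6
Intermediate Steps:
u(W) = -9 (u(W) = -9*1 = -9)
H(v) = 1
f(m) = 4*m² (f(m) = (2*m)² = 4*m²)
o(U, y) = 9*(U + y)/(2*U) (o(U, y) = 9*((y + U)/(U + U)) = 9*((U + y)/((2*U))) = 9*((U + y)*(1/(2*U))) = 9*((U + y)/(2*U)) = 9*(U + y)/(2*U))
-4587 - o(f(√(8 + 6)), H(r(u(-4), 5))) = -4587 - 9*(4*(√(8 + 6))² + 1)/(2*(4*(√(8 + 6))²)) = -4587 - 9*(4*(√14)² + 1)/(2*(4*(√14)²)) = -4587 - 9*(4*14 + 1)/(2*(4*14)) = -4587 - 9*(56 + 1)/(2*56) = -4587 - 9*57/(2*56) = -4587 - 1*513/112 = -4587 - 513/112 = -514257/112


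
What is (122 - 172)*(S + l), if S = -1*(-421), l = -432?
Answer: 550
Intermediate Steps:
S = 421
(122 - 172)*(S + l) = (122 - 172)*(421 - 432) = -50*(-11) = 550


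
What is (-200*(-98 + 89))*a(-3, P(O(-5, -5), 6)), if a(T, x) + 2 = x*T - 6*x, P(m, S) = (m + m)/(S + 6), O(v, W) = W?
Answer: 9900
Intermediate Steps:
P(m, S) = 2*m/(6 + S) (P(m, S) = (2*m)/(6 + S) = 2*m/(6 + S))
a(T, x) = -2 - 6*x + T*x (a(T, x) = -2 + (x*T - 6*x) = -2 + (T*x - 6*x) = -2 + (-6*x + T*x) = -2 - 6*x + T*x)
(-200*(-98 + 89))*a(-3, P(O(-5, -5), 6)) = (-200*(-98 + 89))*(-2 - 12*(-5)/(6 + 6) - 6*(-5)/(6 + 6)) = (-200*(-9))*(-2 - 12*(-5)/12 - 6*(-5)/12) = 1800*(-2 - 12*(-5)/12 - 6*(-5)/12) = 1800*(-2 - 6*(-⅚) - 3*(-⅚)) = 1800*(-2 + 5 + 5/2) = 1800*(11/2) = 9900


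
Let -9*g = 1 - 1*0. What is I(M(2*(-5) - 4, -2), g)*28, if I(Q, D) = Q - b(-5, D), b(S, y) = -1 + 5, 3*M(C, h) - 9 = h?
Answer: -140/3 ≈ -46.667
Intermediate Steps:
M(C, h) = 3 + h/3
g = -⅑ (g = -(1 - 1*0)/9 = -(1 + 0)/9 = -⅑*1 = -⅑ ≈ -0.11111)
b(S, y) = 4
I(Q, D) = -4 + Q (I(Q, D) = Q - 1*4 = Q - 4 = -4 + Q)
I(M(2*(-5) - 4, -2), g)*28 = (-4 + (3 + (⅓)*(-2)))*28 = (-4 + (3 - ⅔))*28 = (-4 + 7/3)*28 = -5/3*28 = -140/3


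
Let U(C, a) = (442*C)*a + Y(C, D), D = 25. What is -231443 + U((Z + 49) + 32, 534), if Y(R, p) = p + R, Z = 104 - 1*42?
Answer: 33520729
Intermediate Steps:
Z = 62 (Z = 104 - 42 = 62)
Y(R, p) = R + p
U(C, a) = 25 + C + 442*C*a (U(C, a) = (442*C)*a + (C + 25) = 442*C*a + (25 + C) = 25 + C + 442*C*a)
-231443 + U((Z + 49) + 32, 534) = -231443 + (25 + ((62 + 49) + 32) + 442*((62 + 49) + 32)*534) = -231443 + (25 + (111 + 32) + 442*(111 + 32)*534) = -231443 + (25 + 143 + 442*143*534) = -231443 + (25 + 143 + 33752004) = -231443 + 33752172 = 33520729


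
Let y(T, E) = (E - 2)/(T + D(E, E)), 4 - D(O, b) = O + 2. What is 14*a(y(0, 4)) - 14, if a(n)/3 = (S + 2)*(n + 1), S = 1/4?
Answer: -14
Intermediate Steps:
D(O, b) = 2 - O (D(O, b) = 4 - (O + 2) = 4 - (2 + O) = 4 + (-2 - O) = 2 - O)
S = 1/4 (S = 1*(1/4) = 1/4 ≈ 0.25000)
y(T, E) = (-2 + E)/(2 + T - E) (y(T, E) = (E - 2)/(T + (2 - E)) = (-2 + E)/(2 + T - E))
a(n) = 27/4 + 27*n/4 (a(n) = 3*((1/4 + 2)*(n + 1)) = 3*(9*(1 + n)/4) = 3*(9/4 + 9*n/4) = 27/4 + 27*n/4)
14*a(y(0, 4)) - 14 = 14*(27/4 + 27*((-2 + 4)/(2 + 0 - 1*4))/4) - 14 = 14*(27/4 + 27*(2/(2 + 0 - 4))/4) - 14 = 14*(27/4 + 27*(2/(-2))/4) - 14 = 14*(27/4 + 27*(-1/2*2)/4) - 14 = 14*(27/4 + (27/4)*(-1)) - 14 = 14*(27/4 - 27/4) - 14 = 14*0 - 14 = 0 - 14 = -14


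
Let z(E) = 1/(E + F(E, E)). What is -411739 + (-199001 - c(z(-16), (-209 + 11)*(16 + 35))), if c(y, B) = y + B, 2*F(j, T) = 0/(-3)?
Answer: -9610271/16 ≈ -6.0064e+5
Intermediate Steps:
F(j, T) = 0 (F(j, T) = (0/(-3))/2 = (0*(-1/3))/2 = (1/2)*0 = 0)
z(E) = 1/E (z(E) = 1/(E + 0) = 1/E)
c(y, B) = B + y
-411739 + (-199001 - c(z(-16), (-209 + 11)*(16 + 35))) = -411739 + (-199001 - ((-209 + 11)*(16 + 35) + 1/(-16))) = -411739 + (-199001 - (-198*51 - 1/16)) = -411739 + (-199001 - (-10098 - 1/16)) = -411739 + (-199001 - 1*(-161569/16)) = -411739 + (-199001 + 161569/16) = -411739 - 3022447/16 = -9610271/16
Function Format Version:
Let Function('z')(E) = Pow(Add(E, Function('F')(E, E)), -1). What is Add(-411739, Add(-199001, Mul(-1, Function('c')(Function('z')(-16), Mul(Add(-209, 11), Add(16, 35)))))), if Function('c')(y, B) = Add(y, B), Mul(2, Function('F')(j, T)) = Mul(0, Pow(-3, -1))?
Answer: Rational(-9610271, 16) ≈ -6.0064e+5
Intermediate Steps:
Function('F')(j, T) = 0 (Function('F')(j, T) = Mul(Rational(1, 2), Mul(0, Pow(-3, -1))) = Mul(Rational(1, 2), Mul(0, Rational(-1, 3))) = Mul(Rational(1, 2), 0) = 0)
Function('z')(E) = Pow(E, -1) (Function('z')(E) = Pow(Add(E, 0), -1) = Pow(E, -1))
Function('c')(y, B) = Add(B, y)
Add(-411739, Add(-199001, Mul(-1, Function('c')(Function('z')(-16), Mul(Add(-209, 11), Add(16, 35)))))) = Add(-411739, Add(-199001, Mul(-1, Add(Mul(Add(-209, 11), Add(16, 35)), Pow(-16, -1))))) = Add(-411739, Add(-199001, Mul(-1, Add(Mul(-198, 51), Rational(-1, 16))))) = Add(-411739, Add(-199001, Mul(-1, Add(-10098, Rational(-1, 16))))) = Add(-411739, Add(-199001, Mul(-1, Rational(-161569, 16)))) = Add(-411739, Add(-199001, Rational(161569, 16))) = Add(-411739, Rational(-3022447, 16)) = Rational(-9610271, 16)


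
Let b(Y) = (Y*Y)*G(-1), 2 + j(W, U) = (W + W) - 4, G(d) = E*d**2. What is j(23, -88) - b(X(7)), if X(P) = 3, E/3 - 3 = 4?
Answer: -149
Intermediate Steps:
E = 21 (E = 9 + 3*4 = 9 + 12 = 21)
G(d) = 21*d**2
j(W, U) = -6 + 2*W (j(W, U) = -2 + ((W + W) - 4) = -2 + (2*W - 4) = -2 + (-4 + 2*W) = -6 + 2*W)
b(Y) = 21*Y**2 (b(Y) = (Y*Y)*(21*(-1)**2) = Y**2*(21*1) = Y**2*21 = 21*Y**2)
j(23, -88) - b(X(7)) = (-6 + 2*23) - 21*3**2 = (-6 + 46) - 21*9 = 40 - 1*189 = 40 - 189 = -149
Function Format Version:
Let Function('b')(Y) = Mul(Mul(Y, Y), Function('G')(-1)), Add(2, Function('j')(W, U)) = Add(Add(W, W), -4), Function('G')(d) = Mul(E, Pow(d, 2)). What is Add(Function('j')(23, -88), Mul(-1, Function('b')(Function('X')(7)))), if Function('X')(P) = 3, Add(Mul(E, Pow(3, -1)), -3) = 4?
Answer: -149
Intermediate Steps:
E = 21 (E = Add(9, Mul(3, 4)) = Add(9, 12) = 21)
Function('G')(d) = Mul(21, Pow(d, 2))
Function('j')(W, U) = Add(-6, Mul(2, W)) (Function('j')(W, U) = Add(-2, Add(Add(W, W), -4)) = Add(-2, Add(Mul(2, W), -4)) = Add(-2, Add(-4, Mul(2, W))) = Add(-6, Mul(2, W)))
Function('b')(Y) = Mul(21, Pow(Y, 2)) (Function('b')(Y) = Mul(Mul(Y, Y), Mul(21, Pow(-1, 2))) = Mul(Pow(Y, 2), Mul(21, 1)) = Mul(Pow(Y, 2), 21) = Mul(21, Pow(Y, 2)))
Add(Function('j')(23, -88), Mul(-1, Function('b')(Function('X')(7)))) = Add(Add(-6, Mul(2, 23)), Mul(-1, Mul(21, Pow(3, 2)))) = Add(Add(-6, 46), Mul(-1, Mul(21, 9))) = Add(40, Mul(-1, 189)) = Add(40, -189) = -149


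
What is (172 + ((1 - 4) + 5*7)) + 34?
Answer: 238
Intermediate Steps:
(172 + ((1 - 4) + 5*7)) + 34 = (172 + (-3 + 35)) + 34 = (172 + 32) + 34 = 204 + 34 = 238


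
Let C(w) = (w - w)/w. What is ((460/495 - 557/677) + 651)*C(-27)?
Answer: 0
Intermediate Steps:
C(w) = 0 (C(w) = 0/w = 0)
((460/495 - 557/677) + 651)*C(-27) = ((460/495 - 557/677) + 651)*0 = ((460*(1/495) - 557*1/677) + 651)*0 = ((92/99 - 557/677) + 651)*0 = (7141/67023 + 651)*0 = (43639114/67023)*0 = 0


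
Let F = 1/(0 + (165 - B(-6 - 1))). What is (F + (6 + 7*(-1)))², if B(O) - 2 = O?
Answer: 28561/28900 ≈ 0.98827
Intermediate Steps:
B(O) = 2 + O
F = 1/170 (F = 1/(0 + (165 - (2 + (-6 - 1)))) = 1/(0 + (165 - (2 - 7))) = 1/(0 + (165 - 1*(-5))) = 1/(0 + (165 + 5)) = 1/(0 + 170) = 1/170 ≈ 0.0058824)
(F + (6 + 7*(-1)))² = (1/170 + (6 + 7*(-1)))² = (1/170 + (6 - 7))² = (1/170 - 1)² = (-169/170)² = 28561/28900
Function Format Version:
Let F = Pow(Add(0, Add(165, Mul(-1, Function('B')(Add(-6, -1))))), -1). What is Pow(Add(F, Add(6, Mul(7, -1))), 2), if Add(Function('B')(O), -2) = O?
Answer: Rational(28561, 28900) ≈ 0.98827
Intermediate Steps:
Function('B')(O) = Add(2, O)
F = Rational(1, 170) (F = Pow(Add(0, Add(165, Mul(-1, Add(2, Add(-6, -1))))), -1) = Pow(Add(0, Add(165, Mul(-1, Add(2, -7)))), -1) = Pow(Add(0, Add(165, Mul(-1, -5))), -1) = Pow(Add(0, Add(165, 5)), -1) = Pow(Add(0, 170), -1) = Pow(170, -1) = Rational(1, 170) ≈ 0.0058824)
Pow(Add(F, Add(6, Mul(7, -1))), 2) = Pow(Add(Rational(1, 170), Add(6, Mul(7, -1))), 2) = Pow(Add(Rational(1, 170), Add(6, -7)), 2) = Pow(Add(Rational(1, 170), -1), 2) = Pow(Rational(-169, 170), 2) = Rational(28561, 28900)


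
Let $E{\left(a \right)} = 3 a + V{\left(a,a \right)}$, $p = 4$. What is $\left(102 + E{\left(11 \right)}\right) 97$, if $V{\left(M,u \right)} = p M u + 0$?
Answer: $60043$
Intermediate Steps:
$V{\left(M,u \right)} = 4 M u$ ($V{\left(M,u \right)} = 4 M u + 0 = 4 M u$)
$E{\left(a \right)} = 3 a + 4 a^{2}$ ($E{\left(a \right)} = 3 a + 4 a a = 3 a + 4 a^{2}$)
$\left(102 + E{\left(11 \right)}\right) 97 = \left(102 + 11 \left(3 + 4 \cdot 11\right)\right) 97 = \left(102 + 11 \left(3 + 44\right)\right) 97 = \left(102 + 11 \cdot 47\right) 97 = \left(102 + 517\right) 97 = 619 \cdot 97 = 60043$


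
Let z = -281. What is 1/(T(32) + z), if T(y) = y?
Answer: -1/249 ≈ -0.0040161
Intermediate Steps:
1/(T(32) + z) = 1/(32 - 281) = 1/(-249) = -1/249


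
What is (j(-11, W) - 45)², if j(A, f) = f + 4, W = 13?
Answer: 784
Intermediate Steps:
j(A, f) = 4 + f
(j(-11, W) - 45)² = ((4 + 13) - 45)² = (17 - 45)² = (-28)² = 784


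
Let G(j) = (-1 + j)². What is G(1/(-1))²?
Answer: 16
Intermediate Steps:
G(1/(-1))² = ((-1 + 1/(-1))²)² = ((-1 - 1)²)² = ((-2)²)² = 4² = 16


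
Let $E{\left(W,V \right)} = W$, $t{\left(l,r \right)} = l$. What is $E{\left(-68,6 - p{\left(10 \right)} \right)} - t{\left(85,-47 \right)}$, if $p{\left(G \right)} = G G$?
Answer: $-153$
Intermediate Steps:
$p{\left(G \right)} = G^{2}$
$E{\left(-68,6 - p{\left(10 \right)} \right)} - t{\left(85,-47 \right)} = -68 - 85 = -153$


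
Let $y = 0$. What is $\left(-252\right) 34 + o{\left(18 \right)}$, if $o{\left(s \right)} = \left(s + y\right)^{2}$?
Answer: $-8244$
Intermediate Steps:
$o{\left(s \right)} = s^{2}$ ($o{\left(s \right)} = \left(s + 0\right)^{2} = s^{2}$)
$\left(-252\right) 34 + o{\left(18 \right)} = \left(-252\right) 34 + 18^{2} = -8568 + 324 = -8244$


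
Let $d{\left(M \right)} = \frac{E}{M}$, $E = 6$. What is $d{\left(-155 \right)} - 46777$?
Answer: $- \frac{7250441}{155} \approx -46777.0$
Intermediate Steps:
$d{\left(M \right)} = \frac{6}{M}$
$d{\left(-155 \right)} - 46777 = \frac{6}{-155} - 46777 = 6 \left(- \frac{1}{155}\right) - 46777 = - \frac{6}{155} - 46777 = - \frac{7250441}{155}$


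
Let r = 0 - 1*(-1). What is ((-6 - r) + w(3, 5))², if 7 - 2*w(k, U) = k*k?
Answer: 64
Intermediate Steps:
r = 1 (r = 0 + 1 = 1)
w(k, U) = 7/2 - k²/2 (w(k, U) = 7/2 - k*k/2 = 7/2 - k²/2)
((-6 - r) + w(3, 5))² = ((-6 - 1*1) + (7/2 - ½*3²))² = ((-6 - 1) + (7/2 - ½*9))² = (-7 + (7/2 - 9/2))² = (-7 - 1)² = (-8)² = 64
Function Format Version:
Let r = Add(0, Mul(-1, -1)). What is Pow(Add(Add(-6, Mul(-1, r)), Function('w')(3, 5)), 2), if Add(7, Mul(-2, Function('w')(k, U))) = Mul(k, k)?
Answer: 64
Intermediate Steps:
r = 1 (r = Add(0, 1) = 1)
Function('w')(k, U) = Add(Rational(7, 2), Mul(Rational(-1, 2), Pow(k, 2))) (Function('w')(k, U) = Add(Rational(7, 2), Mul(Rational(-1, 2), Mul(k, k))) = Add(Rational(7, 2), Mul(Rational(-1, 2), Pow(k, 2))))
Pow(Add(Add(-6, Mul(-1, r)), Function('w')(3, 5)), 2) = Pow(Add(Add(-6, Mul(-1, 1)), Add(Rational(7, 2), Mul(Rational(-1, 2), Pow(3, 2)))), 2) = Pow(Add(Add(-6, -1), Add(Rational(7, 2), Mul(Rational(-1, 2), 9))), 2) = Pow(Add(-7, Add(Rational(7, 2), Rational(-9, 2))), 2) = Pow(Add(-7, -1), 2) = Pow(-8, 2) = 64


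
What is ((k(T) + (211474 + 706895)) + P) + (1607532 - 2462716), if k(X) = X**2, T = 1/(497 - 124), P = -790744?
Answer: -101224556110/139129 ≈ -7.2756e+5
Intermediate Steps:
T = 1/373 ≈ 0.0026810
((k(T) + (211474 + 706895)) + P) + (1607532 - 2462716) = (((1/373)**2 + (211474 + 706895)) - 790744) + (1607532 - 2462716) = ((1/139129 + 918369) - 790744) - 855184 = (127771760602/139129 - 790744) - 855184 = 17756338626/139129 - 855184 = -101224556110/139129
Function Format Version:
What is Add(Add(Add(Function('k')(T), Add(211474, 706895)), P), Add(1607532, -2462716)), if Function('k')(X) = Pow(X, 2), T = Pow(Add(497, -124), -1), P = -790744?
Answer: Rational(-101224556110, 139129) ≈ -7.2756e+5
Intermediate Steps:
T = Rational(1, 373) (T = Pow(373, -1) = Rational(1, 373) ≈ 0.0026810)
Add(Add(Add(Function('k')(T), Add(211474, 706895)), P), Add(1607532, -2462716)) = Add(Add(Add(Pow(Rational(1, 373), 2), Add(211474, 706895)), -790744), Add(1607532, -2462716)) = Add(Add(Add(Rational(1, 139129), 918369), -790744), -855184) = Add(Add(Rational(127771760602, 139129), -790744), -855184) = Add(Rational(17756338626, 139129), -855184) = Rational(-101224556110, 139129)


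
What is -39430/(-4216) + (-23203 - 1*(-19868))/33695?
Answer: 5715363/617644 ≈ 9.2535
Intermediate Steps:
-39430/(-4216) + (-23203 - 1*(-19868))/33695 = -39430*(-1/4216) + (-23203 + 19868)*(1/33695) = 19715/2108 - 3335*1/33695 = 19715/2108 - 29/293 = 5715363/617644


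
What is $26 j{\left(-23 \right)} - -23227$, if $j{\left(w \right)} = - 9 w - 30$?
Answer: $27829$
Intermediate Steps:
$j{\left(w \right)} = -30 - 9 w$
$26 j{\left(-23 \right)} - -23227 = 26 \left(-30 - -207\right) - -23227 = 26 \left(-30 + 207\right) + 23227 = 26 \cdot 177 + 23227 = 4602 + 23227 = 27829$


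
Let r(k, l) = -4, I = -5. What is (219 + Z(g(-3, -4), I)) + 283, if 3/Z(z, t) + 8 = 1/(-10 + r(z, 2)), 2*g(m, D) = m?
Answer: 56684/113 ≈ 501.63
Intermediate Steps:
g(m, D) = m/2
Z(z, t) = -42/113 (Z(z, t) = 3/(-8 + 1/(-10 - 4)) = 3/(-8 + 1/(-14)) = 3/(-8 - 1/14) = 3/(-113/14) = 3*(-14/113) = -42/113)
(219 + Z(g(-3, -4), I)) + 283 = (219 - 42/113) + 283 = 24705/113 + 283 = 56684/113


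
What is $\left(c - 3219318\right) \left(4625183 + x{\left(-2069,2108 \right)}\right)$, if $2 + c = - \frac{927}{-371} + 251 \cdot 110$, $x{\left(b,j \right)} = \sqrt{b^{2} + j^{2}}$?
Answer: $- \frac{5476787803472389}{371} - \frac{5920617415 \sqrt{348977}}{371} \approx -1.4772 \cdot 10^{13}$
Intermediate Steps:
$c = \frac{10243495}{371}$ ($c = -2 + \left(- \frac{927}{-371} + 251 \cdot 110\right) = -2 + \left(\left(-927\right) \left(- \frac{1}{371}\right) + 27610\right) = -2 + \left(\frac{927}{371} + 27610\right) = -2 + \frac{10244237}{371} = \frac{10243495}{371} \approx 27611.0$)
$\left(c - 3219318\right) \left(4625183 + x{\left(-2069,2108 \right)}\right) = \left(\frac{10243495}{371} - 3219318\right) \left(4625183 + \sqrt{\left(-2069\right)^{2} + 2108^{2}}\right) = - \frac{1184123483 \left(4625183 + \sqrt{4280761 + 4443664}\right)}{371} = - \frac{1184123483 \left(4625183 + \sqrt{8724425}\right)}{371} = - \frac{1184123483 \left(4625183 + 5 \sqrt{348977}\right)}{371} = - \frac{5476787803472389}{371} - \frac{5920617415 \sqrt{348977}}{371}$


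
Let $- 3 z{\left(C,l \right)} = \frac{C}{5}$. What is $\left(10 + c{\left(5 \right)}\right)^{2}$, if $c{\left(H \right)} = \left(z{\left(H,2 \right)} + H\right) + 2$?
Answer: $\frac{2500}{9} \approx 277.78$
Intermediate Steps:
$z{\left(C,l \right)} = - \frac{C}{15}$ ($z{\left(C,l \right)} = - \frac{C \frac{1}{5}}{3} = - \frac{\frac{1}{5} C}{3} = - \frac{C}{15}$)
$c{\left(H \right)} = 2 + \frac{14 H}{15}$ ($c{\left(H \right)} = \left(- \frac{H}{15} + H\right) + 2 = \frac{14 H}{15} + 2 = 2 + \frac{14 H}{15}$)
$\left(10 + c{\left(5 \right)}\right)^{2} = \left(10 + \left(2 + \frac{14}{15} \cdot 5\right)\right)^{2} = \left(10 + \left(2 + \frac{14}{3}\right)\right)^{2} = \left(10 + \frac{20}{3}\right)^{2} = \left(\frac{50}{3}\right)^{2} = \frac{2500}{9}$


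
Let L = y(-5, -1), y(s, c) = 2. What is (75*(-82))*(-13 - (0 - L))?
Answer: 67650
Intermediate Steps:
L = 2
(75*(-82))*(-13 - (0 - L)) = (75*(-82))*(-13 - (0 - 1*2)) = -6150*(-13 - (0 - 2)) = -6150*(-13 - 1*(-2)) = -6150*(-13 + 2) = -6150*(-11) = 67650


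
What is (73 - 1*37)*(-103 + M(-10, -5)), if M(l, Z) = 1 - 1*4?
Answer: -3816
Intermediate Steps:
M(l, Z) = -3 (M(l, Z) = 1 - 4 = -3)
(73 - 1*37)*(-103 + M(-10, -5)) = (73 - 1*37)*(-103 - 3) = (73 - 37)*(-106) = 36*(-106) = -3816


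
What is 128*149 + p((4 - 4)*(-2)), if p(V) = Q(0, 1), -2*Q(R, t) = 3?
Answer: 38141/2 ≈ 19071.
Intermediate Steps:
Q(R, t) = -3/2 (Q(R, t) = -½*3 = -3/2)
p(V) = -3/2
128*149 + p((4 - 4)*(-2)) = 128*149 - 3/2 = 19072 - 3/2 = 38141/2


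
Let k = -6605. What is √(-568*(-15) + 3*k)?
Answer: 3*I*√1255 ≈ 106.28*I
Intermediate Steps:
√(-568*(-15) + 3*k) = √(-568*(-15) + 3*(-6605)) = √(8520 - 19815) = √(-11295) = 3*I*√1255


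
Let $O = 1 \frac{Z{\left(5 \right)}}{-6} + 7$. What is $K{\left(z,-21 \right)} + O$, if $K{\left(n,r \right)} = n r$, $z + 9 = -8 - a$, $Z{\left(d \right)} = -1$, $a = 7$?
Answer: $\frac{3067}{6} \approx 511.17$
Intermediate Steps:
$z = -24$ ($z = -9 - 15 = -24$)
$O = \frac{43}{6}$ ($O = 1 \left(- \frac{1}{-6}\right) + 7 = 1 \left(\left(-1\right) \left(- \frac{1}{6}\right)\right) + 7 = 1 \cdot \frac{1}{6} + 7 = \frac{1}{6} + 7 = \frac{43}{6} \approx 7.1667$)
$K{\left(z,-21 \right)} + O = \left(-24\right) \left(-21\right) + \frac{43}{6} = 504 + \frac{43}{6} = \frac{3067}{6}$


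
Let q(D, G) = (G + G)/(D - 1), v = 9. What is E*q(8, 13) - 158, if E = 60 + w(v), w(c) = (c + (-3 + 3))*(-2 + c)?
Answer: 2092/7 ≈ 298.86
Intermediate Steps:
q(D, G) = 2*G/(-1 + D) (q(D, G) = (2*G)/(-1 + D) = 2*G/(-1 + D))
w(c) = c*(-2 + c) (w(c) = (c + 0)*(-2 + c) = c*(-2 + c))
E = 123 (E = 60 + 9*(-2 + 9) = 60 + 9*7 = 60 + 63 = 123)
E*q(8, 13) - 158 = 123*(2*13/(-1 + 8)) - 158 = 123*(2*13/7) - 158 = 123*(2*13*(⅐)) - 158 = 123*(26/7) - 158 = 3198/7 - 158 = 2092/7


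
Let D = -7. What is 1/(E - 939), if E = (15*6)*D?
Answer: -1/1569 ≈ -0.00063735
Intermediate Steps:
E = -630 (E = (15*6)*(-7) = 90*(-7) = -630)
1/(E - 939) = 1/(-630 - 939) = 1/(-1569) = -1/1569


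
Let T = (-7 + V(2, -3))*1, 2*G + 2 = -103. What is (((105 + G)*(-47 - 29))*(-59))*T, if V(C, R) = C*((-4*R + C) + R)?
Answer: 3531150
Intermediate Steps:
G = -105/2 (G = -1 + (½)*(-103) = -1 - 103/2 = -105/2 ≈ -52.500)
V(C, R) = C*(C - 3*R) (V(C, R) = C*((C - 4*R) + R) = C*(C - 3*R))
T = 15 (T = (-7 + 2*(2 - 3*(-3)))*1 = (-7 + 2*(2 + 9))*1 = (-7 + 2*11)*1 = (-7 + 22)*1 = 15*1 = 15)
(((105 + G)*(-47 - 29))*(-59))*T = (((105 - 105/2)*(-47 - 29))*(-59))*15 = (((105/2)*(-76))*(-59))*15 = -3990*(-59)*15 = 235410*15 = 3531150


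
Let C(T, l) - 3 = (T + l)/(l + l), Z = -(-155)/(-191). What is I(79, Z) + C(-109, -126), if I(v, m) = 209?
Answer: 53659/252 ≈ 212.93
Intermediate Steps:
Z = -155/191 (Z = -(-155)*(-1)/191 = -1*155/191 = -155/191 ≈ -0.81152)
C(T, l) = 3 + (T + l)/(2*l) (C(T, l) = 3 + (T + l)/(l + l) = 3 + (T + l)/((2*l)) = 3 + (T + l)*(1/(2*l)) = 3 + (T + l)/(2*l))
I(79, Z) + C(-109, -126) = 209 + (½)*(-109 + 7*(-126))/(-126) = 209 + (½)*(-1/126)*(-109 - 882) = 209 + (½)*(-1/126)*(-991) = 209 + 991/252 = 53659/252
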